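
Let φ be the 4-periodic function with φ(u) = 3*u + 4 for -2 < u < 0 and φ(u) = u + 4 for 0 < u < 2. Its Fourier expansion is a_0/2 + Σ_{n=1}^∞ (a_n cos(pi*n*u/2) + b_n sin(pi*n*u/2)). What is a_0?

a_0 = 1/2 ∫_{-2}^{2} φ(u) du = 1/2 · (12) = 6.

6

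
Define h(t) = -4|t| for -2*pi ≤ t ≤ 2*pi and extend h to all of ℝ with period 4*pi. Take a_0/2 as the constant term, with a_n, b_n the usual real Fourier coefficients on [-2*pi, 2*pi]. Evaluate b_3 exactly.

0

b_3 = (1/(2*pi)) ∫_{-2*pi}^{2*pi} h(t) sin(3*t/2) dt.
h is even and sin(3*t/2) is odd, so the integrand is odd over a symmetric interval and the integral vanishes.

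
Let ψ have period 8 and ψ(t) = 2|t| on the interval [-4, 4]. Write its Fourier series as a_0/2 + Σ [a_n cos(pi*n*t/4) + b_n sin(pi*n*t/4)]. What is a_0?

a_0 = 1/4 ∫_{-4}^{4} ψ(t) dt = 1/4 · (32) = 8.

8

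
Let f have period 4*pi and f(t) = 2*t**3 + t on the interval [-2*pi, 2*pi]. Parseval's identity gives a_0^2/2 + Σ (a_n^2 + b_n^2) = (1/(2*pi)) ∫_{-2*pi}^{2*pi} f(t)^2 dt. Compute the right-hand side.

(1/(2*pi)) ∫_{-2*pi}^{2*pi} f(t)^2 dt = (1/(2*pi)) · (16*pi**3*(35 + 336*pi**2 + 960*pi**4)/105) = 8*pi**2*(35 + 336*pi**2 + 960*pi**4)/105.

8*pi**2*(35 + 336*pi**2 + 960*pi**4)/105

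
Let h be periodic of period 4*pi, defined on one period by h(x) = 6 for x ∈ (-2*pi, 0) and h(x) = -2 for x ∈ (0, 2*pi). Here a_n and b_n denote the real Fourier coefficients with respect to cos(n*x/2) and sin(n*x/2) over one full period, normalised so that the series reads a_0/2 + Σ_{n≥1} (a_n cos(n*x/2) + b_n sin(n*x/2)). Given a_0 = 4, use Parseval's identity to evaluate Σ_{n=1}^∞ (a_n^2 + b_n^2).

Parseval: a_0^2/2 + Σ_{n≥1} (a_n^2+b_n^2) = (1/(2*pi)) ∫_{-2*pi}^{2*pi} h(x)^2 dx = 40.
Subtract a_0^2/2 = 8: Σ (a_n^2+b_n^2) = 32.

32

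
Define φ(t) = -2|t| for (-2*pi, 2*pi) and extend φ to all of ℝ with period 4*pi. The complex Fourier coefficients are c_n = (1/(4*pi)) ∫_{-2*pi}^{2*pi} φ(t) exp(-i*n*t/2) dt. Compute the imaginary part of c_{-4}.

0

Since φ is real-valued, Im(c_{-4}) = -(1/(4*pi)) ∫_{-2*pi}^{2*pi} φ(t) sin(-2*t) dt = b_{4}/2.
(φ is even, so the integrand is odd over a symmetric interval and the integral vanishes.)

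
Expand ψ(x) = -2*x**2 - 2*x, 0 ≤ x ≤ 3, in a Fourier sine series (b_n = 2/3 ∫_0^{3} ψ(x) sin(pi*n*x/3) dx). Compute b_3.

-16/pi + 16/(3*pi**3)

b_3 = 2/3 ∫_0^{3} (-2*x**2 - 2*x) sin(pi*x) dx.
Integrating by parts twice (tabular method), an antiderivative of (-2*x**2 - 2*x) sin(pi*x) is 2*x**2*cos(pi*x)/pi - 4*x*sin(pi*x)/pi**2 + 2*x*cos(pi*x)/pi - 2*sin(pi*x)/pi**2 - 4*cos(pi*x)/pi**3; evaluating from 0 to 3: ∫_{0}^{3} (-2*x**2 - 2*x) sin(pi*x) dx = (-24/pi + 4/pi**3) - (-4/pi**3) = -24/pi + 8/pi**3.
Hence b_3 = (2/3)·(-24/pi + 8/pi**3) = -16/pi + 16/(3*pi**3).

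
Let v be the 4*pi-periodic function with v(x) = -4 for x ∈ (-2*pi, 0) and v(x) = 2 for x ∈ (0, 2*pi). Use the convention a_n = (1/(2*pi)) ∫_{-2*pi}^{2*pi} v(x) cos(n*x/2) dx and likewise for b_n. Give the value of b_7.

b_7 = (1/(2*pi)) ∫_{-2*pi}^{2*pi} v(x) sin(7*x/2) dx.
Split the integral at the breakpoints.
Directly, an antiderivative of (-4) sin(7*x/2) is 8*cos(7*x/2)/7; evaluating from -2*pi to 0: ∫_{-2*pi}^{0} (-4) sin(7*x/2) dx = (8/7) - (-8/7) = 16/7.
Directly, an antiderivative of (2) sin(7*x/2) is -4*cos(7*x/2)/7; evaluating from 0 to 2*pi: ∫_{0}^{2*pi} (2) sin(7*x/2) dx = (4/7) - (-4/7) = 8/7.
Summing the pieces and multiplying by (1/(2*pi)) gives b_7 = 12/(7*pi).

12/(7*pi)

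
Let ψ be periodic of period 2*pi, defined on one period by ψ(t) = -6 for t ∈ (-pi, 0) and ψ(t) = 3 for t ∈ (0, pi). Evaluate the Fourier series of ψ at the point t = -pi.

-3/2

t = -pi differs from t = pi by -1 full period(s), and the series is 2*pi-periodic.
At t = pi the one-sided limits are ψ(pi^-) = 3 and ψ(pi^+) = -6.
By Dirichlet's theorem the series converges to their average, [(3) + (-6)]/2 = -3/2.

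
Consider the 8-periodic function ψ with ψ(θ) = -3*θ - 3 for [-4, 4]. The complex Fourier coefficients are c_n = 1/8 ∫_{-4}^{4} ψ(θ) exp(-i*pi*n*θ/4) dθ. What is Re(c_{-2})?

0

Since ψ is real-valued, Re(c_{-2}) = 1/8 ∫_{-4}^{4} ψ(θ) cos(-pi*θ/2) dθ = a_{2}/2.
Integrating by parts (boundary term plus one more integral), an antiderivative of (-3*θ - 3) cos(-pi*θ/2) is -6*θ*sin(pi*θ/2)/pi - 6*sin(pi*θ/2)/pi - 12*cos(pi*θ/2)/pi**2; evaluating from -4 to 4: ∫_{-4}^{4} (-3*θ - 3) cos(-pi*θ/2) dθ = (-12/pi**2) - (-12/pi**2) = 0.
Hence Re(c_{-2}) = (1/8)·(0) = 0.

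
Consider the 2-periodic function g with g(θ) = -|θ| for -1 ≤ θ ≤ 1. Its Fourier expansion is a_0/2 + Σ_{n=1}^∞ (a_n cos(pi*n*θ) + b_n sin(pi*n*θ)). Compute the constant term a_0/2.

-1/2

a_0 = ∫_{-1}^{1} g(θ) dθ = -1.
So the constant term a_0/2 = -1/2.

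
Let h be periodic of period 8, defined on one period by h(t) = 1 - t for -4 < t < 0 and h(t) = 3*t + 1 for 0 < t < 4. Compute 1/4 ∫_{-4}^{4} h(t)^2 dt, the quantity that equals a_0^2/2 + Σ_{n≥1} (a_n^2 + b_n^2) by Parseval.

1/4 ∫_{-4}^{4} h(t)^2 dt = 1/4 · (856/3) = 214/3.

214/3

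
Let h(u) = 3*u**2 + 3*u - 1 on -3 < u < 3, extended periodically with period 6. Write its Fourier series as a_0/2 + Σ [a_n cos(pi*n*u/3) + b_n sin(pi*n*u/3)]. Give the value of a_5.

-108/(25*pi**2)

a_5 = 1/3 ∫_{-3}^{3} h(u) cos(5*pi*u/3) du.
Integrating by parts twice (tabular method), an antiderivative of (3*u**2 + 3*u - 1) cos(5*pi*u/3) is 9*u**2*sin(5*pi*u/3)/(5*pi) + 9*u*sin(5*pi*u/3)/(5*pi) + 54*u*cos(5*pi*u/3)/(25*pi**2) - 3*sin(5*pi*u/3)/(5*pi) - 162*sin(5*pi*u/3)/(125*pi**3) + 27*cos(5*pi*u/3)/(25*pi**2); evaluating from -3 to 3: ∫_{-3}^{3} (3*u**2 + 3*u - 1) cos(5*pi*u/3) du = (-189/(25*pi**2)) - (27/(5*pi**2)) = -324/(25*pi**2).
Hence a_5 = (1/3)·(-324/(25*pi**2)) = -108/(25*pi**2).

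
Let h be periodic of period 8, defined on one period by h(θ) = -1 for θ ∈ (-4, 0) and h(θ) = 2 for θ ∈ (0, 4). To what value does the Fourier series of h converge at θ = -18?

θ = -18 differs from θ = -2 by -2 full period(s), and the series is 8-periodic.
h is continuous at θ = -2 with value -1, so the series converges to -1 there.

-1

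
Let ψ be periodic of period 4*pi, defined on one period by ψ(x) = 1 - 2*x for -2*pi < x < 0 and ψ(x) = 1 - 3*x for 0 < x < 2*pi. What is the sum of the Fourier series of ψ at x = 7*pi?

1 + 2*pi

x = 7*pi differs from x = -pi by 2 full period(s), and the series is 4*pi-periodic.
ψ is continuous at x = -pi with value 1 + 2*pi, so the series converges to 1 + 2*pi there.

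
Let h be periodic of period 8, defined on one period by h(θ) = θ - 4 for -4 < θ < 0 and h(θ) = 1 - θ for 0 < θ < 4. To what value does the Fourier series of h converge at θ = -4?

At θ = -4 the one-sided limits are h(-4^-) = -3 and h(-4^+) = -8.
By Dirichlet's theorem the series converges to their average, [(-3) + (-8)]/2 = -11/2.

-11/2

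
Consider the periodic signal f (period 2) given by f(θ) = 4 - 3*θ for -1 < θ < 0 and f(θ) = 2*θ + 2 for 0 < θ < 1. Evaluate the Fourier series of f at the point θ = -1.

11/2

At θ = -1 the one-sided limits are f(-1^-) = 4 and f(-1^+) = 7.
By Dirichlet's theorem the series converges to their average, [(4) + (7)]/2 = 11/2.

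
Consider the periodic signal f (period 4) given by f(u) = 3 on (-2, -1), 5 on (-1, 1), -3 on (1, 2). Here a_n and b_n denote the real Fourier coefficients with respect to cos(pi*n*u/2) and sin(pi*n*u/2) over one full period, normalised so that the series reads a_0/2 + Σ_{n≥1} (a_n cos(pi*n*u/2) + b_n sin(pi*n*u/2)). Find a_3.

a_3 = 1/2 ∫_{-2}^{2} f(u) cos(3*pi*u/2) du.
Split the integral at the breakpoints.
Directly, an antiderivative of (3) cos(3*pi*u/2) is 2*sin(3*pi*u/2)/pi; evaluating from -2 to -1: ∫_{-2}^{-1} (3) cos(3*pi*u/2) du = (2/pi) - (0) = 2/pi.
Directly, an antiderivative of (5) cos(3*pi*u/2) is 10*sin(3*pi*u/2)/(3*pi); evaluating from -1 to 1: ∫_{-1}^{1} (5) cos(3*pi*u/2) du = (-10/(3*pi)) - (10/(3*pi)) = -20/(3*pi).
Directly, an antiderivative of (-3) cos(3*pi*u/2) is -2*sin(3*pi*u/2)/pi; evaluating from 1 to 2: ∫_{1}^{2} (-3) cos(3*pi*u/2) du = (0) - (2/pi) = -2/pi.
Summing the pieces and multiplying by (1/2) gives a_3 = -10/(3*pi).

-10/(3*pi)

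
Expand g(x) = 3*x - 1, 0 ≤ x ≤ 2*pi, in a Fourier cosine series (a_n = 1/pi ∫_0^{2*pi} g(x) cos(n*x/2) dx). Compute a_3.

a_3 = 1/pi ∫_0^{2*pi} (3*x - 1) cos(3*x/2) dx.
Integrating by parts (boundary term plus one more integral), an antiderivative of (3*x - 1) cos(3*x/2) is 2*x*sin(3*x/2) - 2*sin(3*x/2)/3 + 4*cos(3*x/2)/3; evaluating from 0 to 2*pi: ∫_{0}^{2*pi} (3*x - 1) cos(3*x/2) dx = (-4/3) - (4/3) = -8/3.
Hence a_3 = (1/pi)·(-8/3) = -8/(3*pi).

-8/(3*pi)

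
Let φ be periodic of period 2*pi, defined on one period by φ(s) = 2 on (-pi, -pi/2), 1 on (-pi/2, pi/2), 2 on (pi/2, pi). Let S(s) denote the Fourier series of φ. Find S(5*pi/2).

s = 5*pi/2 differs from s = pi/2 by 1 full period(s), and the series is 2*pi-periodic.
At s = pi/2 the one-sided limits are φ(pi/2^-) = 1 and φ(pi/2^+) = 2.
By Dirichlet's theorem the series converges to their average, [(1) + (2)]/2 = 3/2.

3/2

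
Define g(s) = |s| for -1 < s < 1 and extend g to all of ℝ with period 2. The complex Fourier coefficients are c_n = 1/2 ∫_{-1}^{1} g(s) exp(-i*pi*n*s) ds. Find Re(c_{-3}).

-2/(9*pi**2)

Since g is real-valued, Re(c_{-3}) = 1/2 ∫_{-1}^{1} g(s) cos(-3*pi*s) ds = a_{3}/2.
g is even and cos(-3*pi*s) is even, so the integrand is even: ∫_{-1}^{1} g(s) cos(-3*pi*s) ds = 2∫_0^{1} g(s) cos(-3*pi*s) ds.
Integrating by parts (boundary term plus one more integral), an antiderivative of (s) cos(-3*pi*s) is s*sin(3*pi*s)/(3*pi) + cos(3*pi*s)/(9*pi**2); evaluating from 0 to 1: ∫_{0}^{1} (s) cos(-3*pi*s) ds = (-1/(9*pi**2)) - (1/(9*pi**2)) = -2/(9*pi**2).
So ∫_{-1}^{1} g(s) cos(-3*pi*s) ds = -4/(9*pi**2).
Hence Re(c_{-3}) = (1/2)·(-4/(9*pi**2)) = -2/(9*pi**2).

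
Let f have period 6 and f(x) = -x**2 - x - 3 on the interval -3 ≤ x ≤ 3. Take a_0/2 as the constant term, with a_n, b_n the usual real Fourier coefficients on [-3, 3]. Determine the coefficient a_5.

36/(25*pi**2)

a_5 = 1/3 ∫_{-3}^{3} f(x) cos(5*pi*x/3) dx.
Integrating by parts twice (tabular method), an antiderivative of (-x**2 - x - 3) cos(5*pi*x/3) is -3*x**2*sin(5*pi*x/3)/(5*pi) - 3*x*sin(5*pi*x/3)/(5*pi) - 18*x*cos(5*pi*x/3)/(25*pi**2) - 9*sin(5*pi*x/3)/(5*pi) + 54*sin(5*pi*x/3)/(125*pi**3) - 9*cos(5*pi*x/3)/(25*pi**2); evaluating from -3 to 3: ∫_{-3}^{3} (-x**2 - x - 3) cos(5*pi*x/3) dx = (63/(25*pi**2)) - (-9/(5*pi**2)) = 108/(25*pi**2).
Hence a_5 = (1/3)·(108/(25*pi**2)) = 36/(25*pi**2).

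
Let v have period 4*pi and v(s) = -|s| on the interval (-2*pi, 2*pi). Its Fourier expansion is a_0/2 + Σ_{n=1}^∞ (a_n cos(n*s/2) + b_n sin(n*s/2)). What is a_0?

-2*pi

a_0 = (1/(2*pi)) ∫_{-2*pi}^{2*pi} v(s) ds = (1/(2*pi)) · (-4*pi**2) = -2*pi.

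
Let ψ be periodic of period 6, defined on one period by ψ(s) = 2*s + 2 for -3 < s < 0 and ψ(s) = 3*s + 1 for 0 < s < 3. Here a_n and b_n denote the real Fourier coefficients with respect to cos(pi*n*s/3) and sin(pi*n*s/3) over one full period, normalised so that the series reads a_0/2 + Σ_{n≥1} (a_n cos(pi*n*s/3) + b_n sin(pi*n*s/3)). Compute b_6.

-5/(2*pi)

b_6 = 1/3 ∫_{-3}^{3} ψ(s) sin(2*pi*s) ds.
Split the integral at the breakpoints.
Integrating by parts (boundary term plus one more integral), an antiderivative of (2*s + 2) sin(2*pi*s) is -s*cos(2*pi*s)/pi + sin(2*pi*s)/(2*pi**2) - cos(2*pi*s)/pi; evaluating from -3 to 0: ∫_{-3}^{0} (2*s + 2) sin(2*pi*s) ds = (-1/pi) - (2/pi) = -3/pi.
Integrating by parts (boundary term plus one more integral), an antiderivative of (3*s + 1) sin(2*pi*s) is -3*s*cos(2*pi*s)/(2*pi) + 3*sin(2*pi*s)/(4*pi**2) - cos(2*pi*s)/(2*pi); evaluating from 0 to 3: ∫_{0}^{3} (3*s + 1) sin(2*pi*s) ds = (-5/pi) - (-1/(2*pi)) = -9/(2*pi).
Summing the pieces and multiplying by (1/3) gives b_6 = -5/(2*pi).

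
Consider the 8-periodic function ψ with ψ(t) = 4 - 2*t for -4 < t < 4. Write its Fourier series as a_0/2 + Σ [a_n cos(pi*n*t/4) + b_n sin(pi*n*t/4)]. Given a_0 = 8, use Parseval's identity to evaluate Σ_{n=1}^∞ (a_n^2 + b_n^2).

Parseval: a_0^2/2 + Σ_{n≥1} (a_n^2+b_n^2) = 1/4 ∫_{-4}^{4} ψ(t)^2 dt = 224/3.
Subtract a_0^2/2 = 32: Σ (a_n^2+b_n^2) = 128/3.

128/3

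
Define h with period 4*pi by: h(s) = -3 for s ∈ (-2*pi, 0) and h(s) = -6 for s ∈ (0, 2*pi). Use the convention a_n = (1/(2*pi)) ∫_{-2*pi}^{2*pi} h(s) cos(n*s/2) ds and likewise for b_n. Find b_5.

-6/(5*pi)

b_5 = (1/(2*pi)) ∫_{-2*pi}^{2*pi} h(s) sin(5*s/2) ds.
Split the integral at the breakpoints.
Directly, an antiderivative of (-3) sin(5*s/2) is 6*cos(5*s/2)/5; evaluating from -2*pi to 0: ∫_{-2*pi}^{0} (-3) sin(5*s/2) ds = (6/5) - (-6/5) = 12/5.
Directly, an antiderivative of (-6) sin(5*s/2) is 12*cos(5*s/2)/5; evaluating from 0 to 2*pi: ∫_{0}^{2*pi} (-6) sin(5*s/2) ds = (-12/5) - (12/5) = -24/5.
Summing the pieces and multiplying by (1/(2*pi)) gives b_5 = -6/(5*pi).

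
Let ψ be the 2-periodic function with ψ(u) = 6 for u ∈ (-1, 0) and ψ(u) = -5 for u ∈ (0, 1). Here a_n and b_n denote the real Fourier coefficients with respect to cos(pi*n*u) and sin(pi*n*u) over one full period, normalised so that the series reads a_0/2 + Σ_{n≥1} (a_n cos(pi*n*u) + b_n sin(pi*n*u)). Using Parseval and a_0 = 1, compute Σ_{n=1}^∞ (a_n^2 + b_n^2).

121/2

Parseval: a_0^2/2 + Σ_{n≥1} (a_n^2+b_n^2) = ∫_{-1}^{1} ψ(u)^2 du = 61.
Subtract a_0^2/2 = 1/2: Σ (a_n^2+b_n^2) = 121/2.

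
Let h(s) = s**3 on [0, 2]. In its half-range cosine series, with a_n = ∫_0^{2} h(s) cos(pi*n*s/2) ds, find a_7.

a_7 = ∫_0^{2} (s**3) cos(7*pi*s/2) ds.
Integrating by parts three times (tabular method), an antiderivative of (s**3) cos(7*pi*s/2) is 2*s**3*sin(7*pi*s/2)/(7*pi) + 12*s**2*cos(7*pi*s/2)/(49*pi**2) - 48*s*sin(7*pi*s/2)/(343*pi**3) - 96*cos(7*pi*s/2)/(2401*pi**4); evaluating from 0 to 2: ∫_{0}^{2} (s**3) cos(7*pi*s/2) ds = (48*(2 - 49*pi**2)/(2401*pi**4)) - (-96/(2401*pi**4)) = 48*(4 - 49*pi**2)/(2401*pi**4).
Hence a_7 = 48*(4 - 49*pi**2)/(2401*pi**4).

48*(4 - 49*pi**2)/(2401*pi**4)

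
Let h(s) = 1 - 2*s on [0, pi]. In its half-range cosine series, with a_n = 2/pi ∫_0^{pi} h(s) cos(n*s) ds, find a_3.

a_3 = 2/pi ∫_0^{pi} (1 - 2*s) cos(3*s) ds.
Integrating by parts (boundary term plus one more integral), an antiderivative of (1 - 2*s) cos(3*s) is -2*s*sin(3*s)/3 + sin(3*s)/3 - 2*cos(3*s)/9; evaluating from 0 to pi: ∫_{0}^{pi} (1 - 2*s) cos(3*s) ds = (2/9) - (-2/9) = 4/9.
Hence a_3 = (2/pi)·(4/9) = 8/(9*pi).

8/(9*pi)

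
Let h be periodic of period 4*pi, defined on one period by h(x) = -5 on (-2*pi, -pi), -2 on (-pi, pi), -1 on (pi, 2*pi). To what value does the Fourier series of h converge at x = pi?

At x = pi the one-sided limits are h(pi^-) = -2 and h(pi^+) = -1.
By Dirichlet's theorem the series converges to their average, [(-2) + (-1)]/2 = -3/2.

-3/2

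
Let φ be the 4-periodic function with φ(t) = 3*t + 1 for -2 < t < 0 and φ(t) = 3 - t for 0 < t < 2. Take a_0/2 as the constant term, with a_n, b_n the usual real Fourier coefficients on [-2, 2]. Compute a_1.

a_1 = 1/2 ∫_{-2}^{2} φ(t) cos(pi*t/2) dt.
Split the integral at the breakpoints.
Integrating by parts (boundary term plus one more integral), an antiderivative of (3*t + 1) cos(pi*t/2) is 6*t*sin(pi*t/2)/pi + 2*sin(pi*t/2)/pi + 12*cos(pi*t/2)/pi**2; evaluating from -2 to 0: ∫_{-2}^{0} (3*t + 1) cos(pi*t/2) dt = (12/pi**2) - (-12/pi**2) = 24/pi**2.
Integrating by parts (boundary term plus one more integral), an antiderivative of (3 - t) cos(pi*t/2) is -2*t*sin(pi*t/2)/pi + 6*sin(pi*t/2)/pi - 4*cos(pi*t/2)/pi**2; evaluating from 0 to 2: ∫_{0}^{2} (3 - t) cos(pi*t/2) dt = (4/pi**2) - (-4/pi**2) = 8/pi**2.
Summing the pieces and multiplying by (1/2) gives a_1 = 16/pi**2.

16/pi**2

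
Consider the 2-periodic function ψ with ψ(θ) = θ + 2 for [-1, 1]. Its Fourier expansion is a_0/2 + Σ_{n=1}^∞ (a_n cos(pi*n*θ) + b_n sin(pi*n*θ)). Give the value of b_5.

2/(5*pi)

b_5 = ∫_{-1}^{1} ψ(θ) sin(5*pi*θ) dθ.
Integrating by parts (boundary term plus one more integral), an antiderivative of (θ + 2) sin(5*pi*θ) is -θ*cos(5*pi*θ)/(5*pi) + sin(5*pi*θ)/(25*pi**2) - 2*cos(5*pi*θ)/(5*pi); evaluating from -1 to 1: ∫_{-1}^{1} (θ + 2) sin(5*pi*θ) dθ = (3/(5*pi)) - (1/(5*pi)) = 2/(5*pi).
Hence b_5 = 2/(5*pi).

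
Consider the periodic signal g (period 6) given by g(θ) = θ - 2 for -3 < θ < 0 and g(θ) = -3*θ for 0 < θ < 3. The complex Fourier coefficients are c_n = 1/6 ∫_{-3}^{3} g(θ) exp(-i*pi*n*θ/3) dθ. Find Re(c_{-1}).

12/pi**2

Since g is real-valued, Re(c_{-1}) = 1/6 ∫_{-3}^{3} g(θ) cos(-pi*θ/3) dθ = a_{1}/2.
Split the integral at the breakpoints.
Integrating by parts (boundary term plus one more integral), an antiderivative of (θ - 2) cos(-pi*θ/3) is 3*θ*sin(pi*θ/3)/pi - 6*sin(pi*θ/3)/pi + 9*cos(pi*θ/3)/pi**2; evaluating from -3 to 0: ∫_{-3}^{0} (θ - 2) cos(-pi*θ/3) dθ = (9/pi**2) - (-9/pi**2) = 18/pi**2.
Integrating by parts (boundary term plus one more integral), an antiderivative of (-3*θ) cos(-pi*θ/3) is -9*θ*sin(pi*θ/3)/pi - 27*cos(pi*θ/3)/pi**2; evaluating from 0 to 3: ∫_{0}^{3} (-3*θ) cos(-pi*θ/3) dθ = (27/pi**2) - (-27/pi**2) = 54/pi**2.
So ∫_{-3}^{3} g(θ) cos(-pi*θ/3) dθ = 72/pi**2.
Hence Re(c_{-1}) = (1/6)·(72/pi**2) = 12/pi**2.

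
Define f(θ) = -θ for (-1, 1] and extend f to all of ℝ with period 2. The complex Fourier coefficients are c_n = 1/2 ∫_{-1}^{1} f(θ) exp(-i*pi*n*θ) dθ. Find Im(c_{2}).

Since f is real-valued, Im(c_{2}) = -1/2 ∫_{-1}^{1} f(θ) sin(2*pi*θ) dθ = -b_{2}/2.
f is odd and sin(2*pi*θ) is odd, so the integrand is even: ∫_{-1}^{1} f(θ) sin(2*pi*θ) dθ = 2∫_0^{1} f(θ) sin(2*pi*θ) dθ.
Integrating by parts (boundary term plus one more integral), an antiderivative of (-θ) sin(2*pi*θ) is θ*cos(2*pi*θ)/(2*pi) - sin(2*pi*θ)/(4*pi**2); evaluating from 0 to 1: ∫_{0}^{1} (-θ) sin(2*pi*θ) dθ = (1/(2*pi)) - (0) = 1/(2*pi).
So ∫_{-1}^{1} f(θ) sin(2*pi*θ) dθ = 1/pi.
Hence Im(c_{2}) = (-1/2)·(1/pi) = -1/(2*pi).

-1/(2*pi)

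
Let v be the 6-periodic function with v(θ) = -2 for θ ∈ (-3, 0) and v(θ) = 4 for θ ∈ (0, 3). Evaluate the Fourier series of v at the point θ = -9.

1

θ = -9 differs from θ = 3 by -2 full period(s), and the series is 6-periodic.
At θ = 3 the one-sided limits are v(3^-) = 4 and v(3^+) = -2.
By Dirichlet's theorem the series converges to their average, [(4) + (-2)]/2 = 1.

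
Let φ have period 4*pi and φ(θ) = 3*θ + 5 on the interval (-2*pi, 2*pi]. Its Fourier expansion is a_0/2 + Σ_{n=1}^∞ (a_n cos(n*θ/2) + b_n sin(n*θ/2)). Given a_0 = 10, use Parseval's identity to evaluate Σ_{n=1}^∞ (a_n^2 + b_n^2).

Parseval: a_0^2/2 + Σ_{n≥1} (a_n^2+b_n^2) = (1/(2*pi)) ∫_{-2*pi}^{2*pi} φ(θ)^2 dθ = 50 + 24*pi**2.
Subtract a_0^2/2 = 50: Σ (a_n^2+b_n^2) = 24*pi**2.

24*pi**2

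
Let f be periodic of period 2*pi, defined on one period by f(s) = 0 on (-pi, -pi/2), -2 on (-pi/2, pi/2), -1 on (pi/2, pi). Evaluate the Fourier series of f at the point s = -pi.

-1/2

s = -pi differs from s = pi by -1 full period(s), and the series is 2*pi-periodic.
At s = pi the one-sided limits are f(pi^-) = -1 and f(pi^+) = 0.
By Dirichlet's theorem the series converges to their average, [(-1) + (0)]/2 = -1/2.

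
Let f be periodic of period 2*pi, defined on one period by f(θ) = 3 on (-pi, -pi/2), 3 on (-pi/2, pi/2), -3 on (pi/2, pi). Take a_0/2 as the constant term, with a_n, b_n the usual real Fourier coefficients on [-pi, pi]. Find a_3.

a_3 = 1/pi ∫_{-pi}^{pi} f(θ) cos(3*θ) dθ.
Split the integral at the breakpoints.
Directly, an antiderivative of (3) cos(3*θ) is sin(3*θ); evaluating from -pi to -pi/2: ∫_{-pi}^{-pi/2} (3) cos(3*θ) dθ = (1) - (0) = 1.
Directly, an antiderivative of (3) cos(3*θ) is sin(3*θ); evaluating from -pi/2 to pi/2: ∫_{-pi/2}^{pi/2} (3) cos(3*θ) dθ = (-1) - (1) = -2.
Directly, an antiderivative of (-3) cos(3*θ) is -sin(3*θ); evaluating from pi/2 to pi: ∫_{pi/2}^{pi} (-3) cos(3*θ) dθ = (0) - (1) = -1.
Summing the pieces and multiplying by (1/pi) gives a_3 = -2/pi.

-2/pi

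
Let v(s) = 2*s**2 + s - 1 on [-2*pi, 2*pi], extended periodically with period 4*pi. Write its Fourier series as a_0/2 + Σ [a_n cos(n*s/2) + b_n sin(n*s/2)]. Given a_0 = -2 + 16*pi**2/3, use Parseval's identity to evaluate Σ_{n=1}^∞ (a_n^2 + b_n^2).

8*pi**2*(15 + 64*pi**2)/45

Parseval: a_0^2/2 + Σ_{n≥1} (a_n^2+b_n^2) = (1/(2*pi)) ∫_{-2*pi}^{2*pi} v(s)^2 ds = -8*pi**2 + 2 + 128*pi**4/5.
Subtract a_0^2/2 = 2*(3 - 8*pi**2)**2/9: Σ (a_n^2+b_n^2) = 8*pi**2*(15 + 64*pi**2)/45.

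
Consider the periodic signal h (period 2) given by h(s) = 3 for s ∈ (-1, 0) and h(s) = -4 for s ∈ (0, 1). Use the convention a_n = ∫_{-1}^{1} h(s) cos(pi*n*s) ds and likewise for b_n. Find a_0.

a_0 = ∫_{-1}^{1} h(s) ds = -1.

-1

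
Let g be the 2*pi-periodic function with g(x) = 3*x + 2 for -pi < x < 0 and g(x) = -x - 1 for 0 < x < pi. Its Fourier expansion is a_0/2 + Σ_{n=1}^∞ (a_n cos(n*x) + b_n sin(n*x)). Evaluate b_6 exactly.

-1/3

b_6 = 1/pi ∫_{-pi}^{pi} g(x) sin(6*x) dx.
Split the integral at the breakpoints.
Integrating by parts (boundary term plus one more integral), an antiderivative of (3*x + 2) sin(6*x) is -x*cos(6*x)/2 + sin(6*x)/12 - cos(6*x)/3; evaluating from -pi to 0: ∫_{-pi}^{0} (3*x + 2) sin(6*x) dx = (-1/3) - (-1/3 + pi/2) = -pi/2.
Integrating by parts (boundary term plus one more integral), an antiderivative of (-x - 1) sin(6*x) is x*cos(6*x)/6 - sin(6*x)/36 + cos(6*x)/6; evaluating from 0 to pi: ∫_{0}^{pi} (-x - 1) sin(6*x) dx = (1/6 + pi/6) - (1/6) = pi/6.
Summing the pieces and multiplying by (1/pi) gives b_6 = -1/3.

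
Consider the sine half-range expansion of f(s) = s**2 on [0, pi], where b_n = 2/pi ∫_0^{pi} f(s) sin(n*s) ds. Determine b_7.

b_7 = 2/pi ∫_0^{pi} (s**2) sin(7*s) ds.
Integrating by parts twice (tabular method), an antiderivative of (s**2) sin(7*s) is -s**2*cos(7*s)/7 + 2*s*sin(7*s)/49 + 2*cos(7*s)/343; evaluating from 0 to pi: ∫_{0}^{pi} (s**2) sin(7*s) ds = (-2/343 + pi**2/7) - (2/343) = -4/343 + pi**2/7.
Hence b_7 = (2/pi)·(-4/343 + pi**2/7) = 2*(-4 + 49*pi**2)/(343*pi).

2*(-4 + 49*pi**2)/(343*pi)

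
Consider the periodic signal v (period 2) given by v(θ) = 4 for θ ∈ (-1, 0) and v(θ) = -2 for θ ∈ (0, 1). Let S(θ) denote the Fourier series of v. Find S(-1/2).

v is continuous at θ = -1/2 with value 4, so the series converges to 4 there.

4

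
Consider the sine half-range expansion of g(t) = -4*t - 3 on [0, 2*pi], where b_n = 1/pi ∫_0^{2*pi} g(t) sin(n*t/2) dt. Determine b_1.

b_1 = 1/pi ∫_0^{2*pi} (-4*t - 3) sin(t/2) dt.
Integrating by parts (boundary term plus one more integral), an antiderivative of (-4*t - 3) sin(t/2) is 8*t*cos(t/2) - 16*sin(t/2) + 6*cos(t/2); evaluating from 0 to 2*pi: ∫_{0}^{2*pi} (-4*t - 3) sin(t/2) dt = (-16*pi - 6) - (6) = -16*pi - 12.
Hence b_1 = (1/pi)·(-16*pi - 12) = -16 - 12/pi.

-16 - 12/pi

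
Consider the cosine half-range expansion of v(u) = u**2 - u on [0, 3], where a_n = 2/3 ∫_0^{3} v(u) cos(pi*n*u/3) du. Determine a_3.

-8/(3*pi**2)

a_3 = 2/3 ∫_0^{3} (u**2 - u) cos(pi*u) du.
Integrating by parts twice (tabular method), an antiderivative of (u**2 - u) cos(pi*u) is u**2*sin(pi*u)/pi - u*sin(pi*u)/pi + 2*u*cos(pi*u)/pi**2 - 2*sin(pi*u)/pi**3 - cos(pi*u)/pi**2; evaluating from 0 to 3: ∫_{0}^{3} (u**2 - u) cos(pi*u) du = (-5/pi**2) - (-1/pi**2) = -4/pi**2.
Hence a_3 = (2/3)·(-4/pi**2) = -8/(3*pi**2).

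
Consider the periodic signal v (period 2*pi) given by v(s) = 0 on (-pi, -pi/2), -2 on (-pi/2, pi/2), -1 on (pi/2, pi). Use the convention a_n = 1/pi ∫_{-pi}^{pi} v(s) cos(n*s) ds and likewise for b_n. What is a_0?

-5/2

a_0 = 1/pi ∫_{-pi}^{pi} v(s) ds = 1/pi · (-5*pi/2) = -5/2.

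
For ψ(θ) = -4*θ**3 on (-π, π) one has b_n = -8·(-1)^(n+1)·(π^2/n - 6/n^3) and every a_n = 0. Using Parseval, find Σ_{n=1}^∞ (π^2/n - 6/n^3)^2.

Parseval: Σ b_n^2 = (1/π) ∫_{-π}^{π} ψ(θ)^2 dθ = 32*pi**6/7.
b_n^2 = 64·(π^2/n - 6/n^3)^2, so the sum equals (32*pi**6/7)/64 = pi**6/14.

pi**6/14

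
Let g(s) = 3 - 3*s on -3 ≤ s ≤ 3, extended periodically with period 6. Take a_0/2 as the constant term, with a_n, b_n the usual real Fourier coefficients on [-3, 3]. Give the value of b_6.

3/pi

b_6 = 1/3 ∫_{-3}^{3} g(s) sin(2*pi*s) ds.
Integrating by parts (boundary term plus one more integral), an antiderivative of (3 - 3*s) sin(2*pi*s) is 3*s*cos(2*pi*s)/(2*pi) - 3*sin(2*pi*s)/(4*pi**2) - 3*cos(2*pi*s)/(2*pi); evaluating from -3 to 3: ∫_{-3}^{3} (3 - 3*s) sin(2*pi*s) ds = (3/pi) - (-6/pi) = 9/pi.
Hence b_6 = (1/3)·(9/pi) = 3/pi.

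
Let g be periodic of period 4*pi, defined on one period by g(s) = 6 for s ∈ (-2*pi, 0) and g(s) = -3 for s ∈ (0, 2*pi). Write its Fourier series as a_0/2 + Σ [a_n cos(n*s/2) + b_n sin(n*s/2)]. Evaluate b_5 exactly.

-18/(5*pi)

b_5 = (1/(2*pi)) ∫_{-2*pi}^{2*pi} g(s) sin(5*s/2) ds.
Split the integral at the breakpoints.
Directly, an antiderivative of (6) sin(5*s/2) is -12*cos(5*s/2)/5; evaluating from -2*pi to 0: ∫_{-2*pi}^{0} (6) sin(5*s/2) ds = (-12/5) - (12/5) = -24/5.
Directly, an antiderivative of (-3) sin(5*s/2) is 6*cos(5*s/2)/5; evaluating from 0 to 2*pi: ∫_{0}^{2*pi} (-3) sin(5*s/2) ds = (-6/5) - (6/5) = -12/5.
Summing the pieces and multiplying by (1/(2*pi)) gives b_5 = -18/(5*pi).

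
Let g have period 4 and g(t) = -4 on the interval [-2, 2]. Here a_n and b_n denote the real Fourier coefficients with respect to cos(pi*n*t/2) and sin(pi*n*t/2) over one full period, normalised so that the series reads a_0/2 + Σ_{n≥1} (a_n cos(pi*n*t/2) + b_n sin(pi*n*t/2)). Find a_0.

-8

a_0 = 1/2 ∫_{-2}^{2} g(t) dt = 1/2 · (-16) = -8.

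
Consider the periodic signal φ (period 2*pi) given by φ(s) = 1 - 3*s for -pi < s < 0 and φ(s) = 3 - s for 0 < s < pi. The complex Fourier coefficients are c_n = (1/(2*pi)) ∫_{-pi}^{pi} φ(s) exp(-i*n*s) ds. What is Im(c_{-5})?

2*(1 - pi)/(5*pi)

Since φ is real-valued, Im(c_{-5}) = -(1/(2*pi)) ∫_{-pi}^{pi} φ(s) sin(-5*s) ds = b_{5}/2.
Split the integral at the breakpoints.
Integrating by parts (boundary term plus one more integral), an antiderivative of (1 - 3*s) sin(-5*s) is -3*s*cos(5*s)/5 + 3*sin(5*s)/25 + cos(5*s)/5; evaluating from -pi to 0: ∫_{-pi}^{0} (1 - 3*s) sin(-5*s) ds = (1/5) - (-3*pi/5 - 1/5) = 2/5 + 3*pi/5.
Integrating by parts (boundary term plus one more integral), an antiderivative of (3 - s) sin(-5*s) is -s*cos(5*s)/5 + sin(5*s)/25 + 3*cos(5*s)/5; evaluating from 0 to pi: ∫_{0}^{pi} (3 - s) sin(-5*s) ds = (-3/5 + pi/5) - (3/5) = -6/5 + pi/5.
So ∫_{-pi}^{pi} φ(s) sin(-5*s) ds = -4/5 + 4*pi/5.
Hence Im(c_{-5}) = (-1/(2*pi))·(-4/5 + 4*pi/5) = 2*(1 - pi)/(5*pi).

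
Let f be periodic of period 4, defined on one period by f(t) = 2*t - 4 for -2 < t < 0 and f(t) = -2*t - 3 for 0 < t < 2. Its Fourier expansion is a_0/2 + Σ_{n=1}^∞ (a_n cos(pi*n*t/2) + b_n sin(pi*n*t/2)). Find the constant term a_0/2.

-11/2

a_0 = 1/2 ∫_{-2}^{2} f(t) dt = 1/2 · (-22) = -11.
So the constant term a_0/2 = -11/2.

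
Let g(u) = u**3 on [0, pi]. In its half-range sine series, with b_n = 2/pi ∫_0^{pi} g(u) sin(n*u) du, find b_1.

-12 + 2*pi**2

b_1 = 2/pi ∫_0^{pi} (u**3) sin(u) du.
Integrating by parts three times (tabular method), an antiderivative of (u**3) sin(u) is -u**3*cos(u) + 3*u**2*sin(u) + 6*u*cos(u) - 6*sin(u); evaluating from 0 to pi: ∫_{0}^{pi} (u**3) sin(u) du = (pi*(-6 + pi**2)) - (0) = pi*(-6 + pi**2).
Hence b_1 = (2/pi)·(pi*(-6 + pi**2)) = -12 + 2*pi**2.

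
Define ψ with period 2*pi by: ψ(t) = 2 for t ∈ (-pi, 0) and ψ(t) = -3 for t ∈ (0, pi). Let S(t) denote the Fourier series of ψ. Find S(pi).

At t = pi the one-sided limits are ψ(pi^-) = -3 and ψ(pi^+) = 2.
By Dirichlet's theorem the series converges to their average, [(-3) + (2)]/2 = -1/2.

-1/2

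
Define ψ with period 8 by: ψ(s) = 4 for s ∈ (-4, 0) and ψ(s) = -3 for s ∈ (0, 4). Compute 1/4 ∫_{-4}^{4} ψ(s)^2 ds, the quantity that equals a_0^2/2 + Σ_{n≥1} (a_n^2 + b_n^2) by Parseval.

1/4 ∫_{-4}^{4} ψ(s)^2 ds = 1/4 · (100) = 25.

25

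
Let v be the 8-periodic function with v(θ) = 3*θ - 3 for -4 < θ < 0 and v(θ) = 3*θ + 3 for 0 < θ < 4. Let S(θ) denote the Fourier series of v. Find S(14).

θ = 14 differs from θ = -2 by 2 full period(s), and the series is 8-periodic.
v is continuous at θ = -2 with value -9, so the series converges to -9 there.

-9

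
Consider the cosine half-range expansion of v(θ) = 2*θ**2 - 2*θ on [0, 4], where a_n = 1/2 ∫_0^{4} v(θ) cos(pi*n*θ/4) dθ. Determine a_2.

32/pi**2

a_2 = 1/2 ∫_0^{4} (2*θ**2 - 2*θ) cos(pi*θ/2) dθ.
Integrating by parts twice (tabular method), an antiderivative of (2*θ**2 - 2*θ) cos(pi*θ/2) is 4*θ**2*sin(pi*θ/2)/pi - 4*θ*sin(pi*θ/2)/pi + 16*θ*cos(pi*θ/2)/pi**2 - 32*sin(pi*θ/2)/pi**3 - 8*cos(pi*θ/2)/pi**2; evaluating from 0 to 4: ∫_{0}^{4} (2*θ**2 - 2*θ) cos(pi*θ/2) dθ = (56/pi**2) - (-8/pi**2) = 64/pi**2.
Hence a_2 = (1/2)·(64/pi**2) = 32/pi**2.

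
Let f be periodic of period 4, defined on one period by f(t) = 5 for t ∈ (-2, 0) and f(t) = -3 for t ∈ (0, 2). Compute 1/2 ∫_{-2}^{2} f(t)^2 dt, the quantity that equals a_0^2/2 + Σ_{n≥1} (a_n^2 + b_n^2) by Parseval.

1/2 ∫_{-2}^{2} f(t)^2 dt = 1/2 · (68) = 34.

34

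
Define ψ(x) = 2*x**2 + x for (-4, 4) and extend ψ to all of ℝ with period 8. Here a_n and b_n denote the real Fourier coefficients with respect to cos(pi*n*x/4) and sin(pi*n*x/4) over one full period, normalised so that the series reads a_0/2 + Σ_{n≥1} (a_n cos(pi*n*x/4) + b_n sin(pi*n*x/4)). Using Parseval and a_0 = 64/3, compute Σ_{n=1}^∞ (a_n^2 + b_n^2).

8672/45

Parseval: a_0^2/2 + Σ_{n≥1} (a_n^2+b_n^2) = 1/4 ∫_{-4}^{4} ψ(x)^2 dx = 6304/15.
Subtract a_0^2/2 = 2048/9: Σ (a_n^2+b_n^2) = 8672/45.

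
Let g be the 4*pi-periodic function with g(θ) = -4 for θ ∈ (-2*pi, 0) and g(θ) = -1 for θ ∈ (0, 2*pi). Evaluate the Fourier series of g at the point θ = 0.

-5/2

At θ = 0 the one-sided limits are g(0^-) = -4 and g(0^+) = -1.
By Dirichlet's theorem the series converges to their average, [(-4) + (-1)]/2 = -5/2.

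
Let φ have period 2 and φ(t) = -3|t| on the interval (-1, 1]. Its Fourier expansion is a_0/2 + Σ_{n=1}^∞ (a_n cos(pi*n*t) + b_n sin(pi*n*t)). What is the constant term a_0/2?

-3/2

a_0 = ∫_{-1}^{1} φ(t) dt = -3.
So the constant term a_0/2 = -3/2.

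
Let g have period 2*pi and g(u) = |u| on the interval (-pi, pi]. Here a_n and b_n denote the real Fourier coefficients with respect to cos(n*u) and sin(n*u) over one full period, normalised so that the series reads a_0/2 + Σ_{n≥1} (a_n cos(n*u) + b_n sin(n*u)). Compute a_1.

-4/pi

a_1 = 1/pi ∫_{-pi}^{pi} g(u) cos(u) du.
g is even and cos(u) is even, so the integrand is even and a_1 = 2/pi ∫_0^{pi} g(u) cos(u) du.
Integrating by parts (boundary term plus one more integral), an antiderivative of (u) cos(u) is u*sin(u) + cos(u); evaluating from 0 to pi: ∫_{0}^{pi} (u) cos(u) du = (-1) - (1) = -2.
Hence a_1 = (2/pi)·(-2) = -4/pi.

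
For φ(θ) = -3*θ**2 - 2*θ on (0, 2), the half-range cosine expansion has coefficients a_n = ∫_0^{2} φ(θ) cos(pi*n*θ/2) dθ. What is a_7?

64/(49*pi**2)

a_7 = ∫_0^{2} (-3*θ**2 - 2*θ) cos(7*pi*θ/2) dθ.
Integrating by parts twice (tabular method), an antiderivative of (-3*θ**2 - 2*θ) cos(7*pi*θ/2) is -6*θ**2*sin(7*pi*θ/2)/(7*pi) - 4*θ*sin(7*pi*θ/2)/(7*pi) - 24*θ*cos(7*pi*θ/2)/(49*pi**2) + 48*sin(7*pi*θ/2)/(343*pi**3) - 8*cos(7*pi*θ/2)/(49*pi**2); evaluating from 0 to 2: ∫_{0}^{2} (-3*θ**2 - 2*θ) cos(7*pi*θ/2) dθ = (8/(7*pi**2)) - (-8/(49*pi**2)) = 64/(49*pi**2).
Hence a_7 = 64/(49*pi**2).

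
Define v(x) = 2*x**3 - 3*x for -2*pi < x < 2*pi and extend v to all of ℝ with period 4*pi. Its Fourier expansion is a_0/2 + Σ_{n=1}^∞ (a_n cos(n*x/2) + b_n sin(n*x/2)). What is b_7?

b_7 = (1/(2*pi)) ∫_{-2*pi}^{2*pi} v(x) sin(7*x/2) dx.
v is odd and sin(7*x/2) is odd, so the integrand is even and b_7 = 1/pi ∫_0^{2*pi} v(x) sin(7*x/2) dx.
Integrating by parts three times (tabular method), an antiderivative of (2*x**3 - 3*x) sin(7*x/2) is -4*x**3*cos(7*x/2)/7 + 24*x**2*sin(7*x/2)/49 + 390*x*cos(7*x/2)/343 - 780*sin(7*x/2)/2401; evaluating from 0 to 2*pi: ∫_{0}^{2*pi} (2*x**3 - 3*x) sin(7*x/2) dx = (4*pi*(-195 + 392*pi**2)/343) - (0) = 4*pi*(-195 + 392*pi**2)/343.
Hence b_7 = (1/pi)·(4*pi*(-195 + 392*pi**2)/343) = -780/343 + 32*pi**2/7.

-780/343 + 32*pi**2/7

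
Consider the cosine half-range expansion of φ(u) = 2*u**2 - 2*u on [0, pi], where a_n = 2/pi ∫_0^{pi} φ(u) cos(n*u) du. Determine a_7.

8*(1 - pi)/(49*pi)

a_7 = 2/pi ∫_0^{pi} (2*u**2 - 2*u) cos(7*u) du.
Integrating by parts twice (tabular method), an antiderivative of (2*u**2 - 2*u) cos(7*u) is 2*u**2*sin(7*u)/7 - 2*u*sin(7*u)/7 + 4*u*cos(7*u)/49 - 4*sin(7*u)/343 - 2*cos(7*u)/49; evaluating from 0 to pi: ∫_{0}^{pi} (2*u**2 - 2*u) cos(7*u) du = (2/49 - 4*pi/49) - (-2/49) = 4/49 - 4*pi/49.
Hence a_7 = (2/pi)·(4/49 - 4*pi/49) = 8*(1 - pi)/(49*pi).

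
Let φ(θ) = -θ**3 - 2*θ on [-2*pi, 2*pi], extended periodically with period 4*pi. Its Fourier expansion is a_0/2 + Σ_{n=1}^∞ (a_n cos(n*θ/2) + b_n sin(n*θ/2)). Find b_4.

1/2 + 4*pi**2

b_4 = (1/(2*pi)) ∫_{-2*pi}^{2*pi} φ(θ) sin(2*θ) dθ.
φ is odd and sin(2*θ) is odd, so the integrand is even and b_4 = 1/pi ∫_0^{2*pi} φ(θ) sin(2*θ) dθ.
Integrating by parts three times (tabular method), an antiderivative of (-θ**3 - 2*θ) sin(2*θ) is θ**3*cos(2*θ)/2 - 3*θ**2*sin(2*θ)/4 + θ*cos(2*θ)/4 - sin(2*θ)/8; evaluating from 0 to 2*pi: ∫_{0}^{2*pi} (-θ**3 - 2*θ) sin(2*θ) dθ = (pi/2 + 4*pi**3) - (0) = pi/2 + 4*pi**3.
Hence b_4 = (1/pi)·(pi/2 + 4*pi**3) = 1/2 + 4*pi**2.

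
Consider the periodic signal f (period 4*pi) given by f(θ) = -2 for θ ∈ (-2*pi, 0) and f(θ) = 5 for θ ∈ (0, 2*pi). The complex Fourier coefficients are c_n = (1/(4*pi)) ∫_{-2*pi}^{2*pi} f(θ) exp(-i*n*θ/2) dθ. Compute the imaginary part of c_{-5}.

Since f is real-valued, Im(c_{-5}) = -(1/(4*pi)) ∫_{-2*pi}^{2*pi} f(θ) sin(-5*θ/2) dθ = b_{5}/2.
Split the integral at the breakpoints.
Directly, an antiderivative of (-2) sin(-5*θ/2) is -4*cos(5*θ/2)/5; evaluating from -2*pi to 0: ∫_{-2*pi}^{0} (-2) sin(-5*θ/2) dθ = (-4/5) - (4/5) = -8/5.
Directly, an antiderivative of (5) sin(-5*θ/2) is 2*cos(5*θ/2); evaluating from 0 to 2*pi: ∫_{0}^{2*pi} (5) sin(-5*θ/2) dθ = (-2) - (2) = -4.
So ∫_{-2*pi}^{2*pi} f(θ) sin(-5*θ/2) dθ = -28/5.
Hence Im(c_{-5}) = (-1/(4*pi))·(-28/5) = 7/(5*pi).

7/(5*pi)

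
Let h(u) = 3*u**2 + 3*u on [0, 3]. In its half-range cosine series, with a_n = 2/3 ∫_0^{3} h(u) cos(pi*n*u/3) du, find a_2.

27/pi**2

a_2 = 2/3 ∫_0^{3} (3*u**2 + 3*u) cos(2*pi*u/3) du.
Integrating by parts twice (tabular method), an antiderivative of (3*u**2 + 3*u) cos(2*pi*u/3) is 9*u**2*sin(2*pi*u/3)/(2*pi) + 9*u*sin(2*pi*u/3)/(2*pi) + 27*u*cos(2*pi*u/3)/(2*pi**2) - 81*sin(2*pi*u/3)/(4*pi**3) + 27*cos(2*pi*u/3)/(4*pi**2); evaluating from 0 to 3: ∫_{0}^{3} (3*u**2 + 3*u) cos(2*pi*u/3) du = (189/(4*pi**2)) - (27/(4*pi**2)) = 81/(2*pi**2).
Hence a_2 = (2/3)·(81/(2*pi**2)) = 27/pi**2.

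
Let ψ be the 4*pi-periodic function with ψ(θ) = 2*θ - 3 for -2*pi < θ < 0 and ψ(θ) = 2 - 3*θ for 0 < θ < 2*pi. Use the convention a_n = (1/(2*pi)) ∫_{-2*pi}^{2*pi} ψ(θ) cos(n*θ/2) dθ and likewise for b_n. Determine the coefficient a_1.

a_1 = (1/(2*pi)) ∫_{-2*pi}^{2*pi} ψ(θ) cos(θ/2) dθ.
Split the integral at the breakpoints.
Integrating by parts (boundary term plus one more integral), an antiderivative of (2*θ - 3) cos(θ/2) is 4*θ*sin(θ/2) - 6*sin(θ/2) + 8*cos(θ/2); evaluating from -2*pi to 0: ∫_{-2*pi}^{0} (2*θ - 3) cos(θ/2) dθ = (8) - (-8) = 16.
Integrating by parts (boundary term plus one more integral), an antiderivative of (2 - 3*θ) cos(θ/2) is -6*θ*sin(θ/2) + 4*sin(θ/2) - 12*cos(θ/2); evaluating from 0 to 2*pi: ∫_{0}^{2*pi} (2 - 3*θ) cos(θ/2) dθ = (12) - (-12) = 24.
Summing the pieces and multiplying by (1/(2*pi)) gives a_1 = 20/pi.

20/pi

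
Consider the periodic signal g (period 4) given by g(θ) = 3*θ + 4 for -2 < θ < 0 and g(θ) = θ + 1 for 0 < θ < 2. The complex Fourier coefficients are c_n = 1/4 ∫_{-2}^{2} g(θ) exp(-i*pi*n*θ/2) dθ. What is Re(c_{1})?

Since g is real-valued, Re(c_{1}) = 1/4 ∫_{-2}^{2} g(θ) cos(pi*θ/2) dθ = a_{1}/2.
Split the integral at the breakpoints.
Integrating by parts (boundary term plus one more integral), an antiderivative of (3*θ + 4) cos(pi*θ/2) is 6*θ*sin(pi*θ/2)/pi + 8*sin(pi*θ/2)/pi + 12*cos(pi*θ/2)/pi**2; evaluating from -2 to 0: ∫_{-2}^{0} (3*θ + 4) cos(pi*θ/2) dθ = (12/pi**2) - (-12/pi**2) = 24/pi**2.
Integrating by parts (boundary term plus one more integral), an antiderivative of (θ + 1) cos(pi*θ/2) is 2*θ*sin(pi*θ/2)/pi + 2*sin(pi*θ/2)/pi + 4*cos(pi*θ/2)/pi**2; evaluating from 0 to 2: ∫_{0}^{2} (θ + 1) cos(pi*θ/2) dθ = (-4/pi**2) - (4/pi**2) = -8/pi**2.
So ∫_{-2}^{2} g(θ) cos(pi*θ/2) dθ = 16/pi**2.
Hence Re(c_{1}) = (1/4)·(16/pi**2) = 4/pi**2.

4/pi**2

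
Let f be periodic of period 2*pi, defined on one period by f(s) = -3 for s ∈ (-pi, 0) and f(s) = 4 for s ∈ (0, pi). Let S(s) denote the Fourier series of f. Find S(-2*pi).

1/2

s = -2*pi differs from s = 0 by -1 full period(s), and the series is 2*pi-periodic.
At s = 0 the one-sided limits are f(0^-) = -3 and f(0^+) = 4.
By Dirichlet's theorem the series converges to their average, [(-3) + (4)]/2 = 1/2.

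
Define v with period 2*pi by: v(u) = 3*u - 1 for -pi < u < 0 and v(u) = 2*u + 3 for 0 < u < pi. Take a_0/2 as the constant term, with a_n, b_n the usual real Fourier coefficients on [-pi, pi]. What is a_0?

2 - pi/2

a_0 = 1/pi ∫_{-pi}^{pi} v(u) du = 1/pi · (pi*(4 - pi)/2) = 2 - pi/2.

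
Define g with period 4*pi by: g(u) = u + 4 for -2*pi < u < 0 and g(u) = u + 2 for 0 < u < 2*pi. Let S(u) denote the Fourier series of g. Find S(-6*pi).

3

u = -6*pi differs from u = -2*pi by -1 full period(s), and the series is 4*pi-periodic.
At u = -2*pi the one-sided limits are g(-2*pi^-) = 2 + 2*pi and g(-2*pi^+) = 4 - 2*pi.
By Dirichlet's theorem the series converges to their average, [(2 + 2*pi) + (4 - 2*pi)]/2 = 3.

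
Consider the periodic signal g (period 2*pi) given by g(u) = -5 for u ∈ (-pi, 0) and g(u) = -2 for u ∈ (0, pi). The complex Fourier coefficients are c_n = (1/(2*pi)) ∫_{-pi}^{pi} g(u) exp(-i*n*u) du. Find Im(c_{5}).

-3/(5*pi)

Since g is real-valued, Im(c_{5}) = -(1/(2*pi)) ∫_{-pi}^{pi} g(u) sin(5*u) du = -b_{5}/2.
Split the integral at the breakpoints.
Directly, an antiderivative of (-5) sin(5*u) is cos(5*u); evaluating from -pi to 0: ∫_{-pi}^{0} (-5) sin(5*u) du = (1) - (-1) = 2.
Directly, an antiderivative of (-2) sin(5*u) is 2*cos(5*u)/5; evaluating from 0 to pi: ∫_{0}^{pi} (-2) sin(5*u) du = (-2/5) - (2/5) = -4/5.
So ∫_{-pi}^{pi} g(u) sin(5*u) du = 6/5.
Hence Im(c_{5}) = (-1/(2*pi))·(6/5) = -3/(5*pi).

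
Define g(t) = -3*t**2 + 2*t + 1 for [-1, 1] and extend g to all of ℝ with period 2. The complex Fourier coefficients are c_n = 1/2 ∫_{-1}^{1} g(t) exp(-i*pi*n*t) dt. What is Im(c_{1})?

Since g is real-valued, Im(c_{1}) = -1/2 ∫_{-1}^{1} g(t) sin(pi*t) dt = -b_{1}/2.
Integrating by parts twice (tabular method), an antiderivative of (-3*t**2 + 2*t + 1) sin(pi*t) is 3*t**2*cos(pi*t)/pi - 6*t*sin(pi*t)/pi**2 - 2*t*cos(pi*t)/pi + 2*sin(pi*t)/pi**2 - cos(pi*t)/pi - 6*cos(pi*t)/pi**3; evaluating from -1 to 1: ∫_{-1}^{1} (-3*t**2 + 2*t + 1) sin(pi*t) dt = (6/pi**3) - (-4/pi + 6/pi**3) = 4/pi.
Hence Im(c_{1}) = (-1/2)·(4/pi) = -2/pi.

-2/pi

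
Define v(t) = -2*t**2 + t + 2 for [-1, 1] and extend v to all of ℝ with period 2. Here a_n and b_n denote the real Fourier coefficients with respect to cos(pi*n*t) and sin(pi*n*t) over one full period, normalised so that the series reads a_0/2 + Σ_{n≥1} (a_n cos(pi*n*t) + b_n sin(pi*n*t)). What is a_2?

a_2 = ∫_{-1}^{1} v(t) cos(2*pi*t) dt.
Integrating by parts twice (tabular method), an antiderivative of (-2*t**2 + t + 2) cos(2*pi*t) is -t**2*sin(2*pi*t)/pi + t*sin(2*pi*t)/(2*pi) - t*cos(2*pi*t)/pi**2 + sin(2*pi*t)/(2*pi**3) + sin(2*pi*t)/pi + cos(2*pi*t)/(4*pi**2); evaluating from -1 to 1: ∫_{-1}^{1} (-2*t**2 + t + 2) cos(2*pi*t) dt = (-3/(4*pi**2)) - (5/(4*pi**2)) = -2/pi**2.
Hence a_2 = -2/pi**2.

-2/pi**2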